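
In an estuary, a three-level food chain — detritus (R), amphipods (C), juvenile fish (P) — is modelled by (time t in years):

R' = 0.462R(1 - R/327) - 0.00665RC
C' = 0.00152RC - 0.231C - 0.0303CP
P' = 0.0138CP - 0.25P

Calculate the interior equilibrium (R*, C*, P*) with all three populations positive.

R* ≈ 242, C* ≈ 18.1, P* ≈ 4.5

From dP/dt = 0: 0.0138C* = 0.25, so C* = 18.1.
From dR/dt = 0: 0.462(1 - R*/327) = 0.00665·18.1, giving R* = 327·(1 - 0.261) = 242.
From dC/dt = 0: 0.00152·242 - 0.231 = 0.0303P*, so P* = 0.136/0.0303 = 4.5.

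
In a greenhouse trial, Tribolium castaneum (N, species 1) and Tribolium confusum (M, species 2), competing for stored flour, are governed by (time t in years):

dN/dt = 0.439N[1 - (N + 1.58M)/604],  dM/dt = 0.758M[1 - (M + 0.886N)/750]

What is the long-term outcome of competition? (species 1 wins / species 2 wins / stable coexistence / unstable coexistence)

Compare the nullcline intercepts: K1/α12 = 604/1.58 = 382 < K2 = 750; K2/α21 = 750/0.886 = 847 > K1 = 604.
Since the inequalities point opposite ways, species 2 can invade but species 1 cannot.

species 2 excludes species 1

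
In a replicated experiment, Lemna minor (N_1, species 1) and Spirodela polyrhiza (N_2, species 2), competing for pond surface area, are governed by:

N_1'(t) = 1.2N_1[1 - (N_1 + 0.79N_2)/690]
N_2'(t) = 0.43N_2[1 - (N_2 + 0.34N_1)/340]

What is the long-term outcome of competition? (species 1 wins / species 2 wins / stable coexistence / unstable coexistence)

Compare the nullcline intercepts: K1/α12 = 690/0.79 = 873 > K2 = 340; K2/α21 = 340/0.34 = 1000 > K1 = 690.
Since both inequalities hold, each species can invade when rare, so the interior equilibrium is stable.

stable coexistence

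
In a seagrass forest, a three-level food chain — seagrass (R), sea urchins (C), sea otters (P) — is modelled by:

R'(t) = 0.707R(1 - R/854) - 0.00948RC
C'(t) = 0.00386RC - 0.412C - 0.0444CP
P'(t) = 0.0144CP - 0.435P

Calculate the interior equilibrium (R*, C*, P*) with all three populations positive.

R* ≈ 508, C* ≈ 30.2, P* ≈ 34.9

From dP/dt = 0: 0.0144C* = 0.435, so C* = 30.2.
From dR/dt = 0: 0.707(1 - R*/854) = 0.00948·30.2, giving R* = 854·(1 - 0.405) = 508.
From dC/dt = 0: 0.00386·508 - 0.412 = 0.0444P*, so P* = 1.55/0.0444 = 34.9.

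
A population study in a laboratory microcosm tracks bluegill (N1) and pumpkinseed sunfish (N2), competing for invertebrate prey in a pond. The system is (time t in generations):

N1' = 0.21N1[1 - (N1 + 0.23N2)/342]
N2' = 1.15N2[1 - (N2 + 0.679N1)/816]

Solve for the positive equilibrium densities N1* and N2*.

Setting both brackets to zero gives the nullclines N1 + 0.23N2 = 342 and 0.679N1 + N2 = 816.
Substituting N2 = 816 - 0.679N1 into the first: N1(1 - 0.23·0.679) = 342 - 0.23·816.
So N1* = 154/0.844 = 183, and then N2* = 816 - 0.679·183 = 692.

N1* ≈ 183, N2* ≈ 692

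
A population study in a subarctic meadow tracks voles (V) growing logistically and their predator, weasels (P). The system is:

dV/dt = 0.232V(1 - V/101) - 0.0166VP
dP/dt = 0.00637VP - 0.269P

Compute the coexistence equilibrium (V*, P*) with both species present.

From dP/dt = 0 with P > 0: 0.00637V* = 0.269, so V* = 42.2.
Substitute into dV/dt = 0: 0.232(1 - 42.2/101) = 0.0166P*.
The bracket is 0.582, giving P* = 0.135/0.0166 = 8.13.

V* ≈ 42.2, P* ≈ 8.13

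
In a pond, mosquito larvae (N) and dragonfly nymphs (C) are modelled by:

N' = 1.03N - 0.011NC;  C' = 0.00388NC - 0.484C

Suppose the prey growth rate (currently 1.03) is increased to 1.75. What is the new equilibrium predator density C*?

C* ≈ 159

At the interior fixed point, setting dN/dt = 0 with N > 0 fixes C* = (prey growth rate)/(NC coefficient) — independent of the other coefficients.
With the change, C* = 1.75/0.011 = 159; it rises from 93.6.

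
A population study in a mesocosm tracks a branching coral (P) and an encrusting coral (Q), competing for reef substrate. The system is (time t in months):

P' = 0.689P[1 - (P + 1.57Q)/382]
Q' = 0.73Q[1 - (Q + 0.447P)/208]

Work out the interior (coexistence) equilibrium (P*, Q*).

P* ≈ 186, Q* ≈ 125

Setting both brackets to zero gives the nullclines P + 1.57Q = 382 and 0.447P + Q = 208.
Substituting Q = 208 - 0.447P into the first: P(1 - 1.57·0.447) = 382 - 1.57·208.
So P* = 55.4/0.298 = 186, and then Q* = 208 - 0.447·186 = 125.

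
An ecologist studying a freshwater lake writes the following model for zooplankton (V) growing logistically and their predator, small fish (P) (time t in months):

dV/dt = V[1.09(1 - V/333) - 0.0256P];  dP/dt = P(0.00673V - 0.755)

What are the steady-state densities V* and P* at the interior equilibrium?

V* ≈ 112, P* ≈ 28.2

From dP/dt = 0 with P > 0: 0.00673V* = 0.755, so V* = 112.
Substitute into dV/dt = 0: 1.09(1 - 112/333) = 0.0256P*.
The bracket is 0.663, giving P* = 0.723/0.0256 = 28.2.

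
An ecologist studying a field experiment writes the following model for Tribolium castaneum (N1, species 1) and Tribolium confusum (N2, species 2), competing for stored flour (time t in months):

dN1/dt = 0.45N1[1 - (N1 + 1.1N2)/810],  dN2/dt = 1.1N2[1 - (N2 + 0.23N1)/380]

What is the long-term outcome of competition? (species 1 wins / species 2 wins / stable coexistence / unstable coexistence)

stable coexistence

Compare the nullcline intercepts: K1/α12 = 810/1.1 = 736 > K2 = 380; K2/α21 = 380/0.23 = 1650 > K1 = 810.
Since both inequalities hold, each species can invade when rare, so the interior equilibrium is stable.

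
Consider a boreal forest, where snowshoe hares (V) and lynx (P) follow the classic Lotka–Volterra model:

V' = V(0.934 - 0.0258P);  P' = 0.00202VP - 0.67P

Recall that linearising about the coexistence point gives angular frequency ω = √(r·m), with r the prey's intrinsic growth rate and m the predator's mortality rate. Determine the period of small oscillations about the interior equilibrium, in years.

Here r = 0.934 and m = 0.67, so r·m = 0.626.
ω = √0.626 = 0.791 per year, hence T = 2π/ω ≈ 7.94 years.

T ≈ 7.94 years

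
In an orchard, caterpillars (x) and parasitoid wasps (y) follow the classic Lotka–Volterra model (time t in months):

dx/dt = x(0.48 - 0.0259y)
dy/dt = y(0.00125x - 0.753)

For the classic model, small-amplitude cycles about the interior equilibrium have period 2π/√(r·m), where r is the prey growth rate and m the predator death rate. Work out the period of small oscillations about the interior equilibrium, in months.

T ≈ 10.5 months

Here r = 0.48 and m = 0.753, so r·m = 0.361.
ω = √0.361 = 0.601 per month, hence T = 2π/ω ≈ 10.5 months.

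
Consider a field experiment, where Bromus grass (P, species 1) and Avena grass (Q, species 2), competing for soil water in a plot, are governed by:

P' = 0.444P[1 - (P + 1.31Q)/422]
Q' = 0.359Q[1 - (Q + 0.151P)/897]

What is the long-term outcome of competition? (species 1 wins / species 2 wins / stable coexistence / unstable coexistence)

Compare the nullcline intercepts: K1/α12 = 422/1.31 = 322 < K2 = 897; K2/α21 = 897/0.151 = 5940 > K1 = 422.
Since the inequalities point opposite ways, species 2 can invade but species 1 cannot.

species 2 excludes species 1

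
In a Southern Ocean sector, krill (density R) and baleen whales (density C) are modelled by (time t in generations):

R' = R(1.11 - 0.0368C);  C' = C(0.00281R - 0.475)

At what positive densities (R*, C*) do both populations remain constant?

R* ≈ 169, C* ≈ 30.2

Set dC/dt = 0 with C > 0: 0.00281R - 0.475 = 0, so R* = 0.475/0.00281 = 169.
Set dR/dt = 0 with R > 0: 1.11 - 0.0368C = 0, so C* = 1.11/0.0368 = 30.2.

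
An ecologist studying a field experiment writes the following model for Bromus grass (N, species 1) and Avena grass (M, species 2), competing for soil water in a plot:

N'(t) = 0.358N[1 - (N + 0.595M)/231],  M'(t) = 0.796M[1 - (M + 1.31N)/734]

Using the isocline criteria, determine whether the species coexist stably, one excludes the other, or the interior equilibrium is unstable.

Compare the nullcline intercepts: K1/α12 = 231/0.595 = 388 < K2 = 734; K2/α21 = 734/1.31 = 560 > K1 = 231.
Since the inequalities point opposite ways, species 2 can invade but species 1 cannot.

species 2 excludes species 1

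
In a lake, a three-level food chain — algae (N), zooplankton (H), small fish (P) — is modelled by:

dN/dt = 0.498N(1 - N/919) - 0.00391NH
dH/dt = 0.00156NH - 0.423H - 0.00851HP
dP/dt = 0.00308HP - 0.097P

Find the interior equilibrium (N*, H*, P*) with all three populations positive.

From dP/dt = 0: 0.00308H* = 0.097, so H* = 31.5.
From dN/dt = 0: 0.498(1 - N*/919) = 0.00391·31.5, giving N* = 919·(1 - 0.247) = 692.
From dH/dt = 0: 0.00156·692 - 0.423 = 0.00851P*, so P* = 0.656/0.00851 = 77.1.

N* ≈ 692, H* ≈ 31.5, P* ≈ 77.1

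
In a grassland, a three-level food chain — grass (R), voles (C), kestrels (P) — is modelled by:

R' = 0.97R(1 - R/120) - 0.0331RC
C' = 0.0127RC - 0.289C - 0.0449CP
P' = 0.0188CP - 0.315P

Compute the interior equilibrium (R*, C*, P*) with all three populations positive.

R* ≈ 51.4, C* ≈ 16.8, P* ≈ 8.1

From dP/dt = 0: 0.0188C* = 0.315, so C* = 16.8.
From dR/dt = 0: 0.97(1 - R*/120) = 0.0331·16.8, giving R* = 120·(1 - 0.572) = 51.4.
From dC/dt = 0: 0.0127·51.4 - 0.289 = 0.0449P*, so P* = 0.364/0.0449 = 8.1.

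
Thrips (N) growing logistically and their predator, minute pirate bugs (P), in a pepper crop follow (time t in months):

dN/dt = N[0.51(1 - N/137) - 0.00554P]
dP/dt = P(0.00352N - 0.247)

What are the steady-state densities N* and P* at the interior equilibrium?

N* ≈ 70.2, P* ≈ 44.9

From dP/dt = 0 with P > 0: 0.00352N* = 0.247, so N* = 70.2.
Substitute into dN/dt = 0: 0.51(1 - 70.2/137) = 0.00554P*.
The bracket is 0.488, giving P* = 0.249/0.00554 = 44.9.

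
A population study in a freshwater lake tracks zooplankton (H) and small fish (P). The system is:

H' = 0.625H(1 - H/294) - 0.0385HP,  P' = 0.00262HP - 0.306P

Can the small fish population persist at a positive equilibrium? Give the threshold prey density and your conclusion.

Threshold H = 117; K > 117, so yes, the predator persists.

The predator equation gives dP/dt > 0 only when H > 0.306/0.00262 = 117.
Without the predator, H → K = 294. Since 294 > 117, the predator can invade and persist.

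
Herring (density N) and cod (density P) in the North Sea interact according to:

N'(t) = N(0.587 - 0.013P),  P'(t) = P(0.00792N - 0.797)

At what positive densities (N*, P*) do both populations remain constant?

Set dP/dt = 0 with P > 0: 0.00792N - 0.797 = 0, so N* = 0.797/0.00792 = 101.
Set dN/dt = 0 with N > 0: 0.587 - 0.013P = 0, so P* = 0.587/0.013 = 45.2.

N* ≈ 101, P* ≈ 45.2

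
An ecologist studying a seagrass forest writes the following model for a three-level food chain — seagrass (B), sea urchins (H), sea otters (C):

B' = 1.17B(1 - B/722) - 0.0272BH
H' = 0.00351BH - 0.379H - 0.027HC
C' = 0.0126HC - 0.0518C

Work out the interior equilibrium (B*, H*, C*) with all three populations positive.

From dC/dt = 0: 0.0126H* = 0.0518, so H* = 4.11.
From dB/dt = 0: 1.17(1 - B*/722) = 0.0272·4.11, giving B* = 722·(1 - 0.0956) = 653.
From dH/dt = 0: 0.00351·653 - 0.379 = 0.027C*, so C* = 1.91/0.027 = 70.9.

B* ≈ 653, H* ≈ 4.11, C* ≈ 70.9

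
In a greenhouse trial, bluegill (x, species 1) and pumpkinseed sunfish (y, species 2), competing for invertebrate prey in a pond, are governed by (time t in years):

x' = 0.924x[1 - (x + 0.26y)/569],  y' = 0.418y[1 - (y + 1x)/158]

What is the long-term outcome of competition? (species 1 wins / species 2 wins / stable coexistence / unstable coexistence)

species 1 excludes species 2

Compare the nullcline intercepts: K1/α12 = 569/0.26 = 2190 > K2 = 158; K2/α21 = 158/1 = 158 < K1 = 569.
Since the inequalities point opposite ways, species 1 can invade but species 2 cannot.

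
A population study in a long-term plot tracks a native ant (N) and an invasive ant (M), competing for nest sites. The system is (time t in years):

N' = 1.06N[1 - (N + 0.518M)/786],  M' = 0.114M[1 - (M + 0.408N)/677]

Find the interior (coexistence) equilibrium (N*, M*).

N* ≈ 552, M* ≈ 452

Setting both brackets to zero gives the nullclines N + 0.518M = 786 and 0.408N + M = 677.
Substituting M = 677 - 0.408N into the first: N(1 - 0.518·0.408) = 786 - 0.518·677.
So N* = 435/0.789 = 552, and then M* = 677 - 0.408·552 = 452.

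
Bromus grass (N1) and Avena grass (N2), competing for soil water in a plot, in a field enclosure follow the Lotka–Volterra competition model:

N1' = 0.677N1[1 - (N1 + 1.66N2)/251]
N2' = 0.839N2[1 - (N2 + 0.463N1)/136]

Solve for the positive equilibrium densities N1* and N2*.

Setting both brackets to zero gives the nullclines N1 + 1.66N2 = 251 and 0.463N1 + N2 = 136.
Substituting N2 = 136 - 0.463N1 into the first: N1(1 - 1.66·0.463) = 251 - 1.66·136.
So N1* = 25.2/0.231 = 109, and then N2* = 136 - 0.463·109 = 85.5.

N1* ≈ 109, N2* ≈ 85.5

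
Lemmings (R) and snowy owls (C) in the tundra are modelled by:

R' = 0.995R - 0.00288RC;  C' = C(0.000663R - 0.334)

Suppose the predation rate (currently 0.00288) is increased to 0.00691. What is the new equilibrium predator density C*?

C* ≈ 144

At the interior fixed point, setting dR/dt = 0 with R > 0 fixes C* = (prey growth rate)/(RC coefficient) — independent of the other coefficients.
With the change, C* = 0.995/0.00691 = 144; it falls from 345.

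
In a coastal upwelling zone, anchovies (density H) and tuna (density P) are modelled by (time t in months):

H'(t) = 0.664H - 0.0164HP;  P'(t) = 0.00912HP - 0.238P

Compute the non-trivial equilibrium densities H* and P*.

Set dP/dt = 0 with P > 0: 0.00912H - 0.238 = 0, so H* = 0.238/0.00912 = 26.1.
Set dH/dt = 0 with H > 0: 0.664 - 0.0164P = 0, so P* = 0.664/0.0164 = 40.5.

H* ≈ 26.1, P* ≈ 40.5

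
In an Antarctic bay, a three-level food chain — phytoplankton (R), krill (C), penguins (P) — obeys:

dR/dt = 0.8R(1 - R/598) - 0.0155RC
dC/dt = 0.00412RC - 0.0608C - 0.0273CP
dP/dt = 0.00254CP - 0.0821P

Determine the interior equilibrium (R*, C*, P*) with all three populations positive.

R* ≈ 223, C* ≈ 32.3, P* ≈ 31.5

From dP/dt = 0: 0.00254C* = 0.0821, so C* = 32.3.
From dR/dt = 0: 0.8(1 - R*/598) = 0.0155·32.3, giving R* = 598·(1 - 0.626) = 223.
From dC/dt = 0: 0.00412·223 - 0.0608 = 0.0273P*, so P* = 0.86/0.0273 = 31.5.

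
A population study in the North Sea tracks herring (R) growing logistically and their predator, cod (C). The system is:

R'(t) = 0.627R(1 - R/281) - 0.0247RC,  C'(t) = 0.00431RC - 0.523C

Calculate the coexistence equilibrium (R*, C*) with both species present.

From dC/dt = 0 with C > 0: 0.00431R* = 0.523, so R* = 121.
Substitute into dR/dt = 0: 0.627(1 - 121/281) = 0.0247C*.
The bracket is 0.568, giving C* = 0.356/0.0247 = 14.4.

R* ≈ 121, C* ≈ 14.4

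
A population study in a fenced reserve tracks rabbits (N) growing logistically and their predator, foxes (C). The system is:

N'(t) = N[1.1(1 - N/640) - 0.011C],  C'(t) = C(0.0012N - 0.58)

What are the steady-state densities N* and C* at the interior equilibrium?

From dC/dt = 0 with C > 0: 0.0012N* = 0.58, so N* = 483.
Substitute into dN/dt = 0: 1.1(1 - 483/640) = 0.011C*.
The bracket is 0.245, giving C* = 0.269/0.011 = 24.5.

N* ≈ 483, C* ≈ 24.5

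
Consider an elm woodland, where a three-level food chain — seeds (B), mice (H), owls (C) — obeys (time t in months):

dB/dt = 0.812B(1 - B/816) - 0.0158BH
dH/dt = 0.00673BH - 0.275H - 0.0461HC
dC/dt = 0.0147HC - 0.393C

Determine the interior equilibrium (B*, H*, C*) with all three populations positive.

B* ≈ 392, H* ≈ 26.7, C* ≈ 51.2

From dC/dt = 0: 0.0147H* = 0.393, so H* = 26.7.
From dB/dt = 0: 0.812(1 - B*/816) = 0.0158·26.7, giving B* = 816·(1 - 0.52) = 392.
From dH/dt = 0: 0.00673·392 - 0.275 = 0.0461C*, so C* = 2.36/0.0461 = 51.2.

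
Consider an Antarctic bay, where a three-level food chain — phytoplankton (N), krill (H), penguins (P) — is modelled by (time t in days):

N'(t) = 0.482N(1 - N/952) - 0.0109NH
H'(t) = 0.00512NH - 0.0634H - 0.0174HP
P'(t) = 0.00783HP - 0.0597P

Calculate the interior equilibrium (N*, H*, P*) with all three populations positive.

N* ≈ 788, H* ≈ 7.62, P* ≈ 228

From dP/dt = 0: 0.00783H* = 0.0597, so H* = 7.62.
From dN/dt = 0: 0.482(1 - N*/952) = 0.0109·7.62, giving N* = 952·(1 - 0.172) = 788.
From dH/dt = 0: 0.00512·788 - 0.0634 = 0.0174P*, so P* = 3.97/0.0174 = 228.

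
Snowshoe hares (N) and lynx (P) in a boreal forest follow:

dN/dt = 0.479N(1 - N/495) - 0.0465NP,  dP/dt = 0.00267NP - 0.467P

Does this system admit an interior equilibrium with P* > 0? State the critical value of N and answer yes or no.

Threshold N = 175; K > 175, so yes, the predator persists.

The predator equation gives dP/dt > 0 only when N > 0.467/0.00267 = 175.
Without the predator, N → K = 495. Since 495 > 175, the predator can invade and persist.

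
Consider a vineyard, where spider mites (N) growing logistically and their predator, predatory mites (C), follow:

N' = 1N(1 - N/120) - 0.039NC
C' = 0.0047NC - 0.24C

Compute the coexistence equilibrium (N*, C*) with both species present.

N* ≈ 51.1, C* ≈ 14.7

From dC/dt = 0 with C > 0: 0.0047N* = 0.24, so N* = 51.1.
Substitute into dN/dt = 0: 1(1 - 51.1/120) = 0.039C*.
The bracket is 0.574, giving C* = 0.574/0.039 = 14.7.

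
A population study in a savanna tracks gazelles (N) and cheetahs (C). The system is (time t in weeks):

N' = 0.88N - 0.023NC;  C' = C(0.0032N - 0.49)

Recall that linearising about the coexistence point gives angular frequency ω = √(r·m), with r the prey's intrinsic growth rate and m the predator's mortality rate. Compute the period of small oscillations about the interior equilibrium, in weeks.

Here r = 0.88 and m = 0.49, so r·m = 0.431.
ω = √0.431 = 0.657 per week, hence T = 2π/ω ≈ 9.57 weeks.

T ≈ 9.57 weeks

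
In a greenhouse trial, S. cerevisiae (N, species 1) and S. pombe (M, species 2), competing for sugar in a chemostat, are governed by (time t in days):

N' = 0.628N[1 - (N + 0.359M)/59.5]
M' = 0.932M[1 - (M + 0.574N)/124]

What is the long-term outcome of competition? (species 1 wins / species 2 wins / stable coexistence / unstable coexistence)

stable coexistence

Compare the nullcline intercepts: K1/α12 = 59.5/0.359 = 166 > K2 = 124; K2/α21 = 124/0.574 = 216 > K1 = 59.5.
Since both inequalities hold, each species can invade when rare, so the interior equilibrium is stable.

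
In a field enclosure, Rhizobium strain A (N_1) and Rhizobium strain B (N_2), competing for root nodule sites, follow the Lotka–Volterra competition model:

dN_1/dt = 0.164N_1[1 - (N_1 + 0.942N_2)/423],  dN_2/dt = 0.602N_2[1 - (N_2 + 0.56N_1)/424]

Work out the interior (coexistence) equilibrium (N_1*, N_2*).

N_1* ≈ 49.9, N_2* ≈ 396

Setting both brackets to zero gives the nullclines N_1 + 0.942N_2 = 423 and 0.56N_1 + N_2 = 424.
Substituting N_2 = 424 - 0.56N_1 into the first: N_1(1 - 0.942·0.56) = 423 - 0.942·424.
So N_1* = 23.6/0.472 = 49.9, and then N_2* = 424 - 0.56·49.9 = 396.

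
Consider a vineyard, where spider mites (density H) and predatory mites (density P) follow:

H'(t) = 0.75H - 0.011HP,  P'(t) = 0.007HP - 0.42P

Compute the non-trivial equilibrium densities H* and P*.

H* ≈ 60, P* ≈ 68.2

Set dP/dt = 0 with P > 0: 0.007H - 0.42 = 0, so H* = 0.42/0.007 = 60.
Set dH/dt = 0 with H > 0: 0.75 - 0.011P = 0, so P* = 0.75/0.011 = 68.2.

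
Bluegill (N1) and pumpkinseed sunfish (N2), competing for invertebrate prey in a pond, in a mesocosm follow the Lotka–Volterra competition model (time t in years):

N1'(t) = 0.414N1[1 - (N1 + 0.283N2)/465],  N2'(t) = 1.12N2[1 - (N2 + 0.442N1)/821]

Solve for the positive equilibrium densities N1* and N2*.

Setting both brackets to zero gives the nullclines N1 + 0.283N2 = 465 and 0.442N1 + N2 = 821.
Substituting N2 = 821 - 0.442N1 into the first: N1(1 - 0.283·0.442) = 465 - 0.283·821.
So N1* = 233/0.875 = 266, and then N2* = 821 - 0.442·266 = 703.

N1* ≈ 266, N2* ≈ 703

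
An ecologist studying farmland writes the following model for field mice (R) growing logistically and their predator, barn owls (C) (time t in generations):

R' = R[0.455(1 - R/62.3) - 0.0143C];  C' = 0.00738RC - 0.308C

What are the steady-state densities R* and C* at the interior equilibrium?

From dC/dt = 0 with C > 0: 0.00738R* = 0.308, so R* = 41.7.
Substitute into dR/dt = 0: 0.455(1 - 41.7/62.3) = 0.0143C*.
The bracket is 0.33, giving C* = 0.15/0.0143 = 10.5.

R* ≈ 41.7, C* ≈ 10.5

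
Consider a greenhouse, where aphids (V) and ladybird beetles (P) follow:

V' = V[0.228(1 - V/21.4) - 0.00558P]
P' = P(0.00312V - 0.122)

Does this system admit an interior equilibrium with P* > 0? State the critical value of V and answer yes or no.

Threshold V = 39.1; K < 39.1, so no, the predator goes extinct.

The predator equation gives dP/dt > 0 only when V > 0.122/0.00312 = 39.1.
Without the predator, V → K = 21.4. Since 21.4 < 39.1, the predator cannot invade.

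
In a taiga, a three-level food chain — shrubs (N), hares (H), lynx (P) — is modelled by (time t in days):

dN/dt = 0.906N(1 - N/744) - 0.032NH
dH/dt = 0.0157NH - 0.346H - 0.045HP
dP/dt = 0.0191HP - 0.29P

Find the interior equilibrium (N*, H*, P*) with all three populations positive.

From dP/dt = 0: 0.0191H* = 0.29, so H* = 15.2.
From dN/dt = 0: 0.906(1 - N*/744) = 0.032·15.2, giving N* = 744·(1 - 0.536) = 345.
From dH/dt = 0: 0.0157·345 - 0.346 = 0.045P*, so P* = 5.07/0.045 = 113.

N* ≈ 345, H* ≈ 15.2, P* ≈ 113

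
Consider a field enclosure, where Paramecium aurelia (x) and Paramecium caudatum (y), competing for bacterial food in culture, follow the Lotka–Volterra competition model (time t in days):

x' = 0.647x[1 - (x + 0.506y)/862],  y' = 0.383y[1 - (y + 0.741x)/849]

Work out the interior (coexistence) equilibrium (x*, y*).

x* ≈ 692, y* ≈ 336

Setting both brackets to zero gives the nullclines x + 0.506y = 862 and 0.741x + y = 849.
Substituting y = 849 - 0.741x into the first: x(1 - 0.506·0.741) = 862 - 0.506·849.
So x* = 432/0.625 = 692, and then y* = 849 - 0.741·692 = 336.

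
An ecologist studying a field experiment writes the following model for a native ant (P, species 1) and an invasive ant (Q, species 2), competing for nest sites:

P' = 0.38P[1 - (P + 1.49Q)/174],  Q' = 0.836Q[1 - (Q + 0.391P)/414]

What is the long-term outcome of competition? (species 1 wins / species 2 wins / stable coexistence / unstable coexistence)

Compare the nullcline intercepts: K1/α12 = 174/1.49 = 117 < K2 = 414; K2/α21 = 414/0.391 = 1060 > K1 = 174.
Since the inequalities point opposite ways, species 2 can invade but species 1 cannot.

species 2 excludes species 1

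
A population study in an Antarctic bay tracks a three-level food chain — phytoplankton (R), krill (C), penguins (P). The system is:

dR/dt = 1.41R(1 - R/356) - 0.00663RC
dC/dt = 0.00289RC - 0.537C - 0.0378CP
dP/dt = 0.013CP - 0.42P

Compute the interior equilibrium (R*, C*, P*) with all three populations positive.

R* ≈ 302, C* ≈ 32.3, P* ≈ 8.88

From dP/dt = 0: 0.013C* = 0.42, so C* = 32.3.
From dR/dt = 0: 1.41(1 - R*/356) = 0.00663·32.3, giving R* = 356·(1 - 0.152) = 302.
From dC/dt = 0: 0.00289·302 - 0.537 = 0.0378P*, so P* = 0.336/0.0378 = 8.88.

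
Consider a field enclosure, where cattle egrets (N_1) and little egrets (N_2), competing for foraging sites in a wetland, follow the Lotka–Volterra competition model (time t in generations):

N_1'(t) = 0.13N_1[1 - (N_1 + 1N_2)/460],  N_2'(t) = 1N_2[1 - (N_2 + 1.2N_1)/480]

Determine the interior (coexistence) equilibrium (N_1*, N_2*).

N_1* ≈ 100, N_2* ≈ 360

Setting both brackets to zero gives the nullclines N_1 + 1N_2 = 460 and 1.2N_1 + N_2 = 480.
Substituting N_2 = 480 - 1.2N_1 into the first: N_1(1 - 1·1.2) = 460 - 1·480.
So N_1* = -20/-0.2 = 100, and then N_2* = 480 - 1.2·100 = 360.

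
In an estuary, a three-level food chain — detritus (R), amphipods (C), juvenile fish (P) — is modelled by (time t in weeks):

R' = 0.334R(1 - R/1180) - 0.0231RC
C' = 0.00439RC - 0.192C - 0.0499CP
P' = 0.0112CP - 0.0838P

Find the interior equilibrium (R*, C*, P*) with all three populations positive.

R* ≈ 569, C* ≈ 7.48, P* ≈ 46.2

From dP/dt = 0: 0.0112C* = 0.0838, so C* = 7.48.
From dR/dt = 0: 0.334(1 - R*/1180) = 0.0231·7.48, giving R* = 1180·(1 - 0.517) = 569.
From dC/dt = 0: 0.00439·569 - 0.192 = 0.0499P*, so P* = 2.31/0.0499 = 46.2.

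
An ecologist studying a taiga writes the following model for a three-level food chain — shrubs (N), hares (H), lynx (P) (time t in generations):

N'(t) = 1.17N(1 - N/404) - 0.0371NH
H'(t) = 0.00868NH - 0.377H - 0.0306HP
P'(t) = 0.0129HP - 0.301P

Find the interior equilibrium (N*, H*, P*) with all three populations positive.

From dP/dt = 0: 0.0129H* = 0.301, so H* = 23.3.
From dN/dt = 0: 1.17(1 - N*/404) = 0.0371·23.3, giving N* = 404·(1 - 0.74) = 105.
From dH/dt = 0: 0.00868·105 - 0.377 = 0.0306P*, so P* = 0.535/0.0306 = 17.5.

N* ≈ 105, H* ≈ 23.3, P* ≈ 17.5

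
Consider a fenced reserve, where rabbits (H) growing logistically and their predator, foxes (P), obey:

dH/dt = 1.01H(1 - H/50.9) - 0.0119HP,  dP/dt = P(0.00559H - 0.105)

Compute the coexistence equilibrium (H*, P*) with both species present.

H* ≈ 18.8, P* ≈ 53.6

From dP/dt = 0 with P > 0: 0.00559H* = 0.105, so H* = 18.8.
Substitute into dH/dt = 0: 1.01(1 - 18.8/50.9) = 0.0119P*.
The bracket is 0.631, giving P* = 0.637/0.0119 = 53.6.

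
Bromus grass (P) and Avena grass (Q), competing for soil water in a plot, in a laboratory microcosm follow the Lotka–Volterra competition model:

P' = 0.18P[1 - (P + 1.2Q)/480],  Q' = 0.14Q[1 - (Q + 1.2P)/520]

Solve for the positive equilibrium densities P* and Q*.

Setting both brackets to zero gives the nullclines P + 1.2Q = 480 and 1.2P + Q = 520.
Substituting Q = 520 - 1.2P into the first: P(1 - 1.2·1.2) = 480 - 1.2·520.
So P* = -144/-0.44 = 327, and then Q* = 520 - 1.2·327 = 127.

P* ≈ 327, Q* ≈ 127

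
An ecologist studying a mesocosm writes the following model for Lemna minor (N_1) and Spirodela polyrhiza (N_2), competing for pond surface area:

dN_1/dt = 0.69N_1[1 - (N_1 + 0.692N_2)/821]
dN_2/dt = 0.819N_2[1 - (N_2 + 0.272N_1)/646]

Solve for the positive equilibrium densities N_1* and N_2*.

N_1* ≈ 461, N_2* ≈ 521

Setting both brackets to zero gives the nullclines N_1 + 0.692N_2 = 821 and 0.272N_1 + N_2 = 646.
Substituting N_2 = 646 - 0.272N_1 into the first: N_1(1 - 0.692·0.272) = 821 - 0.692·646.
So N_1* = 374/0.812 = 461, and then N_2* = 646 - 0.272·461 = 521.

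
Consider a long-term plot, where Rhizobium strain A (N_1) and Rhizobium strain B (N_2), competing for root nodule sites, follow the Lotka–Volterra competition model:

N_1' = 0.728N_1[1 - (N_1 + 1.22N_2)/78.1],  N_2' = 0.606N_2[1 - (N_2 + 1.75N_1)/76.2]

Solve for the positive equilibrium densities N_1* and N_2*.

Setting both brackets to zero gives the nullclines N_1 + 1.22N_2 = 78.1 and 1.75N_1 + N_2 = 76.2.
Substituting N_2 = 76.2 - 1.75N_1 into the first: N_1(1 - 1.22·1.75) = 78.1 - 1.22·76.2.
So N_1* = -14.9/-1.13 = 13.1, and then N_2* = 76.2 - 1.75·13.1 = 53.3.

N_1* ≈ 13.1, N_2* ≈ 53.3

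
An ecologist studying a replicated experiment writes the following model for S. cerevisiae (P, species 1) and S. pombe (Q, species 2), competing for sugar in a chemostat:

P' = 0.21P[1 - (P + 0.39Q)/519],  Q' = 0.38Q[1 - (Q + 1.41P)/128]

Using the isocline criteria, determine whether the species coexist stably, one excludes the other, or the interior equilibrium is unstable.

Compare the nullcline intercepts: K1/α12 = 519/0.39 = 1330 > K2 = 128; K2/α21 = 128/1.41 = 90.8 < K1 = 519.
Since the inequalities point opposite ways, species 1 can invade but species 2 cannot.

species 1 excludes species 2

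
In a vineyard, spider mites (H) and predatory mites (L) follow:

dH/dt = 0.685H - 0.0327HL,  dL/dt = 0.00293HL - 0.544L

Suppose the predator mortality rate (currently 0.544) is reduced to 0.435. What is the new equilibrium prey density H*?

H* ≈ 148

At the interior fixed point, setting dL/dt = 0 with L > 0 fixes H* = (predator death rate)/(HL coefficient) — independent of the other coefficients.
With the change, H* = 0.435/0.00293 = 148; it falls from 186.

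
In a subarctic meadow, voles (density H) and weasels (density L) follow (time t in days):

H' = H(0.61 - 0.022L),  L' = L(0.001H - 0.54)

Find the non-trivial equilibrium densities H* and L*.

H* ≈ 540, L* ≈ 27.7

Set dL/dt = 0 with L > 0: 0.001H - 0.54 = 0, so H* = 0.54/0.001 = 540.
Set dH/dt = 0 with H > 0: 0.61 - 0.022L = 0, so L* = 0.61/0.022 = 27.7.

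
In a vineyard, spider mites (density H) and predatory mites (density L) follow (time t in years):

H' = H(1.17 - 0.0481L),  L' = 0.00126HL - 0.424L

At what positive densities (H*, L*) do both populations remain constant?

Set dL/dt = 0 with L > 0: 0.00126H - 0.424 = 0, so H* = 0.424/0.00126 = 337.
Set dH/dt = 0 with H > 0: 1.17 - 0.0481L = 0, so L* = 1.17/0.0481 = 24.3.

H* ≈ 337, L* ≈ 24.3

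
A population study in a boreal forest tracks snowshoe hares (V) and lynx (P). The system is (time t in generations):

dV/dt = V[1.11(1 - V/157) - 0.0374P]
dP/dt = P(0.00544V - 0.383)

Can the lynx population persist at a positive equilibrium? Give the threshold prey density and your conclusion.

The predator equation gives dP/dt > 0 only when V > 0.383/0.00544 = 70.4.
Without the predator, V → K = 157. Since 157 > 70.4, the predator can invade and persist.

Threshold V = 70.4; K > 70.4, so yes, the predator persists.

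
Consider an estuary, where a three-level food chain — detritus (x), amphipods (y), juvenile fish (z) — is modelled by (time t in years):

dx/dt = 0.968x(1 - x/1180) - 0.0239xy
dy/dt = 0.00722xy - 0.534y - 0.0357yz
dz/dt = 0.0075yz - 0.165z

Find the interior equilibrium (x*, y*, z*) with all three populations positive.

From dz/dt = 0: 0.0075y* = 0.165, so y* = 22.
From dx/dt = 0: 0.968(1 - x*/1180) = 0.0239·22, giving x* = 1180·(1 - 0.543) = 539.
From dy/dt = 0: 0.00722·539 - 0.534 = 0.0357z*, so z* = 3.36/0.0357 = 94.1.

x* ≈ 539, y* ≈ 22, z* ≈ 94.1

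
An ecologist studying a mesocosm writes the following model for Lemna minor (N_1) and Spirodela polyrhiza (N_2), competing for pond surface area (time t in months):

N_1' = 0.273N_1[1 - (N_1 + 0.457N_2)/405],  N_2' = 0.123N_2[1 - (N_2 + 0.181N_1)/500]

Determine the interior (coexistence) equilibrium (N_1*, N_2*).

Setting both brackets to zero gives the nullclines N_1 + 0.457N_2 = 405 and 0.181N_1 + N_2 = 500.
Substituting N_2 = 500 - 0.181N_1 into the first: N_1(1 - 0.457·0.181) = 405 - 0.457·500.
So N_1* = 176/0.917 = 192, and then N_2* = 500 - 0.181·192 = 465.

N_1* ≈ 192, N_2* ≈ 465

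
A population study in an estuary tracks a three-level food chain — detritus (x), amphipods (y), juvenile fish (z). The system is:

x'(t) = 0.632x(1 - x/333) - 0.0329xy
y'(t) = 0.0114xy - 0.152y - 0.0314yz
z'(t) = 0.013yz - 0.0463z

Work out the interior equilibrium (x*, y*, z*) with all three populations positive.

From dz/dt = 0: 0.013y* = 0.0463, so y* = 3.56.
From dx/dt = 0: 0.632(1 - x*/333) = 0.0329·3.56, giving x* = 333·(1 - 0.185) = 271.
From dy/dt = 0: 0.0114·271 - 0.152 = 0.0314z*, so z* = 2.94/0.0314 = 93.6.

x* ≈ 271, y* ≈ 3.56, z* ≈ 93.6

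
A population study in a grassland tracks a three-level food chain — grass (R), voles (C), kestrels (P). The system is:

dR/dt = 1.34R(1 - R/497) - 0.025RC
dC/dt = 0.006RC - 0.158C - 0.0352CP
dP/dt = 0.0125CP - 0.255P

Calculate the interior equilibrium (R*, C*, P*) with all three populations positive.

From dP/dt = 0: 0.0125C* = 0.255, so C* = 20.4.
From dR/dt = 0: 1.34(1 - R*/497) = 0.025·20.4, giving R* = 497·(1 - 0.381) = 308.
From dC/dt = 0: 0.006·308 - 0.158 = 0.0352P*, so P* = 1.69/0.0352 = 48.

R* ≈ 308, C* ≈ 20.4, P* ≈ 48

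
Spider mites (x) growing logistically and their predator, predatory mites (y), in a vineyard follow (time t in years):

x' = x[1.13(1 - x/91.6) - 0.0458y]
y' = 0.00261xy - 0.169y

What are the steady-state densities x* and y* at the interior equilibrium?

From dy/dt = 0 with y > 0: 0.00261x* = 0.169, so x* = 64.8.
Substitute into dx/dt = 0: 1.13(1 - 64.8/91.6) = 0.0458y*.
The bracket is 0.293, giving y* = 0.331/0.0458 = 7.23.

x* ≈ 64.8, y* ≈ 7.23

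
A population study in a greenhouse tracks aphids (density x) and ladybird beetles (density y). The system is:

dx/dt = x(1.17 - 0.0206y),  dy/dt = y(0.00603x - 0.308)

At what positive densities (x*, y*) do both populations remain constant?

Set dy/dt = 0 with y > 0: 0.00603x - 0.308 = 0, so x* = 0.308/0.00603 = 51.1.
Set dx/dt = 0 with x > 0: 1.17 - 0.0206y = 0, so y* = 1.17/0.0206 = 56.8.

x* ≈ 51.1, y* ≈ 56.8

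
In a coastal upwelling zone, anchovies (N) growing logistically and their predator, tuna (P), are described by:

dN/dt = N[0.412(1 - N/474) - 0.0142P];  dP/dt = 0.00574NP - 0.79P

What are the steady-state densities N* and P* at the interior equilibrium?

N* ≈ 138, P* ≈ 20.6

From dP/dt = 0 with P > 0: 0.00574N* = 0.79, so N* = 138.
Substitute into dN/dt = 0: 0.412(1 - 138/474) = 0.0142P*.
The bracket is 0.71, giving P* = 0.292/0.0142 = 20.6.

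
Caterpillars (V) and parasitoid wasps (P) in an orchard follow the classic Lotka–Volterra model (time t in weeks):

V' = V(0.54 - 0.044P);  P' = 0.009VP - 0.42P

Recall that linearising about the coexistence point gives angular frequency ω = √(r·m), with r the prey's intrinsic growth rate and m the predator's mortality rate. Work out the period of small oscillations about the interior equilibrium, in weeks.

Here r = 0.54 and m = 0.42, so r·m = 0.227.
ω = √0.227 = 0.476 per week, hence T = 2π/ω ≈ 13.2 weeks.

T ≈ 13.2 weeks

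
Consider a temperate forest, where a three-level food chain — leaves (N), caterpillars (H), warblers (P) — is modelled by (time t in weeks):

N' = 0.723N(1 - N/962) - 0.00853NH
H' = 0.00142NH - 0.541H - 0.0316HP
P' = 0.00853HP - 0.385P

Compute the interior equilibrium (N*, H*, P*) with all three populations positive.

From dP/dt = 0: 0.00853H* = 0.385, so H* = 45.1.
From dN/dt = 0: 0.723(1 - N*/962) = 0.00853·45.1, giving N* = 962·(1 - 0.533) = 450.
From dH/dt = 0: 0.00142·450 - 0.541 = 0.0316P*, so P* = 0.0976/0.0316 = 3.09.

N* ≈ 450, H* ≈ 45.1, P* ≈ 3.09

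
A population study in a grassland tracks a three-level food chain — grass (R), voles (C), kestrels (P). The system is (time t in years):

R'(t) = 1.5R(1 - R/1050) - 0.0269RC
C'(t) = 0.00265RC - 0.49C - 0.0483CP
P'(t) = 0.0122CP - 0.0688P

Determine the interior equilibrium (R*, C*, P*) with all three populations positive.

From dP/dt = 0: 0.0122C* = 0.0688, so C* = 5.64.
From dR/dt = 0: 1.5(1 - R*/1050) = 0.0269·5.64, giving R* = 1050·(1 - 0.101) = 944.
From dC/dt = 0: 0.00265·944 - 0.49 = 0.0483P*, so P* = 2.01/0.0483 = 41.6.

R* ≈ 944, C* ≈ 5.64, P* ≈ 41.6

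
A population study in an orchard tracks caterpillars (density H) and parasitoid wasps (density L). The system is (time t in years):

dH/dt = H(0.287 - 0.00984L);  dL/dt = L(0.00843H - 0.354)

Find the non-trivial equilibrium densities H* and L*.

Set dL/dt = 0 with L > 0: 0.00843H - 0.354 = 0, so H* = 0.354/0.00843 = 42.
Set dH/dt = 0 with H > 0: 0.287 - 0.00984L = 0, so L* = 0.287/0.00984 = 29.2.

H* ≈ 42, L* ≈ 29.2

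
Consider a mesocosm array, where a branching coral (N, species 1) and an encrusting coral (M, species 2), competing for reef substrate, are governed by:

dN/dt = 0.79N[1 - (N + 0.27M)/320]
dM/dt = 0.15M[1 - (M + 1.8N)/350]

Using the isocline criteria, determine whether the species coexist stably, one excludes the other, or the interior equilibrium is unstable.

species 1 excludes species 2

Compare the nullcline intercepts: K1/α12 = 320/0.27 = 1190 > K2 = 350; K2/α21 = 350/1.8 = 194 < K1 = 320.
Since the inequalities point opposite ways, species 1 can invade but species 2 cannot.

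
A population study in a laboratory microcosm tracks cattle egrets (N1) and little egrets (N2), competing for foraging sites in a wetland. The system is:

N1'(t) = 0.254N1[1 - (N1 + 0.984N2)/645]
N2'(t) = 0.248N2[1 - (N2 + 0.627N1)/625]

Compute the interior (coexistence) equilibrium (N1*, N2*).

N1* ≈ 78.3, N2* ≈ 576

Setting both brackets to zero gives the nullclines N1 + 0.984N2 = 645 and 0.627N1 + N2 = 625.
Substituting N2 = 625 - 0.627N1 into the first: N1(1 - 0.984·0.627) = 645 - 0.984·625.
So N1* = 30/0.383 = 78.3, and then N2* = 625 - 0.627·78.3 = 576.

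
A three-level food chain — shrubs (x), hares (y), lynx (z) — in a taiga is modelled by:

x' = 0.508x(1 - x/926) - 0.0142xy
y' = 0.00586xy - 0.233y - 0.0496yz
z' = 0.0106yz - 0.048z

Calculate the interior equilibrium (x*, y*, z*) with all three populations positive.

From dz/dt = 0: 0.0106y* = 0.048, so y* = 4.53.
From dx/dt = 0: 0.508(1 - x*/926) = 0.0142·4.53, giving x* = 926·(1 - 0.127) = 809.
From dy/dt = 0: 0.00586·809 - 0.233 = 0.0496z*, so z* = 4.51/0.0496 = 90.9.

x* ≈ 809, y* ≈ 4.53, z* ≈ 90.9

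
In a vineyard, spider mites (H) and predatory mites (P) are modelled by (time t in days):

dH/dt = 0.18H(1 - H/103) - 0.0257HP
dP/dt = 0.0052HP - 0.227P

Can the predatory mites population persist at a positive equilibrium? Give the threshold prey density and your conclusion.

The predator equation gives dP/dt > 0 only when H > 0.227/0.0052 = 43.7.
Without the predator, H → K = 103. Since 103 > 43.7, the predator can invade and persist.

Threshold H = 43.7; K > 43.7, so yes, the predator persists.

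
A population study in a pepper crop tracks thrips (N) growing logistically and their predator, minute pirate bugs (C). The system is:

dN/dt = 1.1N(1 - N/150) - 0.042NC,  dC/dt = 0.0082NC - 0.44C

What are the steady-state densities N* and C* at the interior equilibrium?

N* ≈ 53.7, C* ≈ 16.8

From dC/dt = 0 with C > 0: 0.0082N* = 0.44, so N* = 53.7.
Substitute into dN/dt = 0: 1.1(1 - 53.7/150) = 0.042C*.
The bracket is 0.642, giving C* = 0.707/0.042 = 16.8.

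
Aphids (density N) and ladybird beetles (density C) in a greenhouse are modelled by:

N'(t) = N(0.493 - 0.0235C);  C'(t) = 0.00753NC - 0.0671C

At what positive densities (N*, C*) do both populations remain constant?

Set dC/dt = 0 with C > 0: 0.00753N - 0.0671 = 0, so N* = 0.0671/0.00753 = 8.91.
Set dN/dt = 0 with N > 0: 0.493 - 0.0235C = 0, so C* = 0.493/0.0235 = 21.

N* ≈ 8.91, C* ≈ 21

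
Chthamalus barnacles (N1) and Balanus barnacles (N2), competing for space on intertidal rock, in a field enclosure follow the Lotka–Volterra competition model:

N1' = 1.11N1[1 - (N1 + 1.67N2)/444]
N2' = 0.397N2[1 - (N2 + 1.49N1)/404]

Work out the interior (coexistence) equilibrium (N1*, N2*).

N1* ≈ 155, N2* ≈ 173

Setting both brackets to zero gives the nullclines N1 + 1.67N2 = 444 and 1.49N1 + N2 = 404.
Substituting N2 = 404 - 1.49N1 into the first: N1(1 - 1.67·1.49) = 444 - 1.67·404.
So N1* = -231/-1.49 = 155, and then N2* = 404 - 1.49·155 = 173.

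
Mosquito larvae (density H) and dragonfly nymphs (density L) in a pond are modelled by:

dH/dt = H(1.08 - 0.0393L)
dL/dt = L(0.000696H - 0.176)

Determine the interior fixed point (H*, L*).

Set dL/dt = 0 with L > 0: 0.000696H - 0.176 = 0, so H* = 0.176/0.000696 = 253.
Set dH/dt = 0 with H > 0: 1.08 - 0.0393L = 0, so L* = 1.08/0.0393 = 27.5.

H* ≈ 253, L* ≈ 27.5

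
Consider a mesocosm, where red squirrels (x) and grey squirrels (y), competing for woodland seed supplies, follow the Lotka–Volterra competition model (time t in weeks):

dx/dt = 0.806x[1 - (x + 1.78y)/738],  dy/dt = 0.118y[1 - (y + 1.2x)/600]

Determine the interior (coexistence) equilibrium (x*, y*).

x* ≈ 290, y* ≈ 251

Setting both brackets to zero gives the nullclines x + 1.78y = 738 and 1.2x + y = 600.
Substituting y = 600 - 1.2x into the first: x(1 - 1.78·1.2) = 738 - 1.78·600.
So x* = -330/-1.14 = 290, and then y* = 600 - 1.2·290 = 251.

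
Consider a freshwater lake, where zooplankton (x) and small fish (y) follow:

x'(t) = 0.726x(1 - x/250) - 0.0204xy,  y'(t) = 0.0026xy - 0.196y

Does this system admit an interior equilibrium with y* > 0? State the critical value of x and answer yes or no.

The predator equation gives dy/dt > 0 only when x > 0.196/0.0026 = 75.4.
Without the predator, x → K = 250. Since 250 > 75.4, the predator can invade and persist.

Threshold x = 75.4; K > 75.4, so yes, the predator persists.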